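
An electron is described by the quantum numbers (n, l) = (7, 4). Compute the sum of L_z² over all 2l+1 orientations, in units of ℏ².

Σ(L_z)² = 60 ℏ²

m_l runs from −4 to 4, i.e. {-4, -3, -2, -1, 0, 1, 2, 3, 4}.
Σ m_l² = 2·(1 + 4 + 9 + 16) = 60.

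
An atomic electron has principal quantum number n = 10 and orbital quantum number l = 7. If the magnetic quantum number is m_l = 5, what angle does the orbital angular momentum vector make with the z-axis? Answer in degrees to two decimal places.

θ ≈ 48.08°

|L| = √(l(l+1)) ℏ = 2√14 ℏ.
L_z = m_l ℏ = 5ℏ.
cos θ = L_z/|L| = 5/√56, so θ ≈ 48.08°.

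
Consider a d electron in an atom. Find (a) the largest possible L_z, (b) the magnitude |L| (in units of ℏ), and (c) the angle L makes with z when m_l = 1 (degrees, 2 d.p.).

L_z,max = 2ℏ; |L| = √6 ℏ ≈ 2.449ℏ; θ(m_l=1) ≈ 65.91°

For a d orbital, l = 2.
L_z,max = lℏ = 2ℏ.
|L| = ℏ√(2·3) = √6 ℏ ≈ 2.449ℏ.
For m_l = 1: cos θ = 1/√6, θ ≈ 65.91°.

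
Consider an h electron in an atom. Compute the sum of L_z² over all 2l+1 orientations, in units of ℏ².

Σ(L_z)² = 110 ℏ²

An h state has l = 5.
The allowed m_l values are -5, -4, -3, -2, -1, 0, 1, 2, 3, 4, 5.
Σ m_l² = 2·(1 + 4 + 9 + 16 + 25) = 110.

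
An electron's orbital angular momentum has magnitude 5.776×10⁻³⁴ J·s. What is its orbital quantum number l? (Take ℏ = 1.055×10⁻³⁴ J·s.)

l = 5

|L|/ℏ = (5.776×10⁻³⁴)/(1.055×10⁻³⁴) ≈ 5.475.
(|L|/ℏ)² = l(l+1) ≈ 29.97 ⇒ l = 5.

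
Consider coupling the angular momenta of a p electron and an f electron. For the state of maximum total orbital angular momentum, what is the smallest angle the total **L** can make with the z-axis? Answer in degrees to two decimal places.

θ_min ≈ 26.57°

L runs from |1 − 3| = 2 to 1 + 3 = 4.
L ∈ {2, 3, 4}.
The maximum is L = 4, with |L_tot| = ℏ√(4·5) = 2√5 ℏ.
The minimum angle with z is arccos(4/√20) ≈ 26.57°.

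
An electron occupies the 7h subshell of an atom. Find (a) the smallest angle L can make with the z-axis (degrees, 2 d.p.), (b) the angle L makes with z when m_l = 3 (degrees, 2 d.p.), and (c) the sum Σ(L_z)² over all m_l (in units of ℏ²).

θ_min ≈ 24.09°; θ(m_l=3) ≈ 56.79°; Σ(L_z)² = 110 ℏ²

The 7h subshell has l = 5.
cos θ_min = 5/√30, so θ_min ≈ 24.09°.
For m_l = 3: cos θ = 3/√30, θ ≈ 56.79°.
Σ m_l² = 110, so Σ(L_z)² = 110 ℏ².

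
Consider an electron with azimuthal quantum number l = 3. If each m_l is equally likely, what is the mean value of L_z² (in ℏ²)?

⟨L_z²⟩ = 4 ℏ²

The allowed m_l values are -3, -2, -1, 0, 1, 2, 3.
⟨L_z²⟩ = ℏ²·l(l+1)/3 = 4ℏ².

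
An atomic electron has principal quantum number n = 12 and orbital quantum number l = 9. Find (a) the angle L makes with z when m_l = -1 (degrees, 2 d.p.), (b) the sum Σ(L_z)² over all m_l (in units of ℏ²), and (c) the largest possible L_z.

For m_l = -1: cos θ = -1/√90, θ ≈ 96.05°.
Σ m_l² = 570, so Σ(L_z)² = 570 ℏ².
L_z,max = lℏ = 9ℏ.

θ(m_l=-1) ≈ 96.05°; Σ(L_z)² = 570 ℏ²; L_z,max = 9ℏ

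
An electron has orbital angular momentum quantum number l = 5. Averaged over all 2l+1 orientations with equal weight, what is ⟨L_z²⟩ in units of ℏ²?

m_l runs from −5 to 5, i.e. {-5, -4, -3, -2, -1, 0, 1, 2, 3, 4, 5}.
⟨L_z²⟩ = ℏ²·(Σ m_l²)/(2l+1) = ℏ²·110/11 = 10ℏ².

⟨L_z²⟩ = 10 ℏ²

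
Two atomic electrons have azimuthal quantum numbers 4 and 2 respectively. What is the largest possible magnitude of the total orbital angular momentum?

|L_tot|_max = √42 ℏ ≈ 6.481ℏ

By the triangle rule, |l₁ − l₂| ≤ L ≤ l₁ + l₂.
So L can be 2, 3, 4, 5, 6.
The largest magnitude corresponds to L = 6: |L_tot| = ℏ√(6·7) = √42 ℏ.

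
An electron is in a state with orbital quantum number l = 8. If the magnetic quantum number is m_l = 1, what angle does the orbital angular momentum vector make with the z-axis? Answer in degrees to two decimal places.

θ ≈ 83.23°

|L| = √(l(l+1)) ℏ = 6√2 ℏ.
L_z = m_l ℏ = 1ℏ.
cos θ = L_z/|L| = 1/√72, so θ ≈ 83.23°.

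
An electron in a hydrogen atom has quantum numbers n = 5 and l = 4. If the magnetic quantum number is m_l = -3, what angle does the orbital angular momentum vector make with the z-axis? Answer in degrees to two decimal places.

θ ≈ 132.13°

|L|² = l(l+1)ℏ² = 20ℏ², so |L| = 2√5 ℏ.
L_z = m_l ℏ = −3ℏ.
cos θ = L_z/|L| = -3/√20, so θ ≈ 132.13°.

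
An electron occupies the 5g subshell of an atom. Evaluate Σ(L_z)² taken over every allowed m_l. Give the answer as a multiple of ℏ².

Σ(L_z)² = 60 ℏ²

For 5g, l = 4.
m_l runs from −4 to 4, i.e. {-4, -3, -2, -1, 0, 1, 2, 3, 4}.
Summing m² from −4 to 4: Σ m_l² = 60.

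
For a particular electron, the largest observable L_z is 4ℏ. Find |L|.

|L| = 2√5 ℏ ≈ 4.472ℏ

Since max m_l = l, l = 4.
|L| = ℏ√(l(l+1)) = 2√5 ℏ.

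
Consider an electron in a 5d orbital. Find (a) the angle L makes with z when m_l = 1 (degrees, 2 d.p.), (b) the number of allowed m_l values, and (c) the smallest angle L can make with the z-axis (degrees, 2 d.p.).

The 5d subshell has l = 2.
For m_l = 1: cos θ = 1/√6, θ ≈ 65.91°.
There are 2l+1 = 5 values of m_l.
cos θ_min = 2/√6, so θ_min ≈ 35.26°.

θ(m_l=1) ≈ 65.91°; 5 values; θ_min ≈ 35.26°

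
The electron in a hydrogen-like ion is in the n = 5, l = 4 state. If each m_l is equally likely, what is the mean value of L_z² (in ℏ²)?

⟨L_z²⟩ = 6.667 ℏ²

m_l runs from −4 to 4, i.e. {-4, -3, -2, -1, 0, 1, 2, 3, 4}.
⟨L_z²⟩ = ℏ²·(Σ m_l²)/(2l+1) = ℏ²·60/9 = 6.667ℏ².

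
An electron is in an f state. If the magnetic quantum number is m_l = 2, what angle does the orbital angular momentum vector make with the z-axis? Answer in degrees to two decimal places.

θ ≈ 54.74°

An f state has l = 3.
|L| = ℏ√(l(l+1)) = 2√3 ℏ.
L_z = m_l ℏ = 2ℏ.
cos θ = L_z/|L| = 2/√12, so θ ≈ 54.74°.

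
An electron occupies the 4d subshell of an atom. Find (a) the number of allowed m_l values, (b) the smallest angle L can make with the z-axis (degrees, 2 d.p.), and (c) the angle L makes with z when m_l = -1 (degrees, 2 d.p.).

5 values; θ_min ≈ 35.26°; θ(m_l=-1) ≈ 114.09°

4d means n = 4, l = 2.
There are 2l+1 = 5 values of m_l.
cos θ_min = 2/√6, so θ_min ≈ 35.26°.
For m_l = -1: cos θ = -1/√6, θ ≈ 114.09°.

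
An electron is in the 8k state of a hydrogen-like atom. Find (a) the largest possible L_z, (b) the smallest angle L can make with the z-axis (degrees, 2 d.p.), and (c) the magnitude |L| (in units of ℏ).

L_z,max = 7ℏ; θ_min ≈ 20.70°; |L| = 2√14 ℏ ≈ 7.483ℏ

8k means n = 8, l = 7.
L_z,max = lℏ = 7ℏ.
cos θ_min = 7/√56, so θ_min ≈ 20.70°.
|L| = ℏ√(7·8) = 2√14 ℏ ≈ 7.483ℏ.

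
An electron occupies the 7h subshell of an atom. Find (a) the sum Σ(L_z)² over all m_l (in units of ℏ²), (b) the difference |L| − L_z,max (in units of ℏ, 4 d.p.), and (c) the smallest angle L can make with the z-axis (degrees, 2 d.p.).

Σ(L_z)² = 110 ℏ²; |L|−L_z,max ≈ 0.4772ℏ; θ_min ≈ 24.09°

7h means n = 7, l = 5.
Σ m_l² = 110, so Σ(L_z)² = 110 ℏ².
|L| − L_z,max = (√30 − 5)ℏ ≈ 0.4772ℏ.
cos θ_min = 5/√30, so θ_min ≈ 24.09°.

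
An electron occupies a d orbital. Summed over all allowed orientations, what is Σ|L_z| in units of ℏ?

Σ|L_z| = 6 ℏ

For a d orbital, l = 2.
m_l ∈ {-2, -1, 0, 1, 2}.
Σ|m_l| = l(l+1) = 6.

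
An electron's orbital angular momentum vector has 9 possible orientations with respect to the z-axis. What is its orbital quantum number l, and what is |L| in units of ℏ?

l = 4, |L| = 2√5 ℏ ≈ 4.472ℏ

9 = 2l + 1, so l = (9−1)/2 = 4.
|L| = ℏ√(l(l+1)) = ℏ√(4·5) = 2√5 ℏ.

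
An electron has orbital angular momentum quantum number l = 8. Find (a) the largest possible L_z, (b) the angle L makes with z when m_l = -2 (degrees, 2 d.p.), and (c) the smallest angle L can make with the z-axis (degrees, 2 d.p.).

L_z,max = 8ℏ; θ(m_l=-2) ≈ 103.63°; θ_min ≈ 19.47°

L_z,max = lℏ = 8ℏ.
For m_l = -2: cos θ = -2/√72, θ ≈ 103.63°.
cos θ_min = 8/√72, so θ_min ≈ 19.47°.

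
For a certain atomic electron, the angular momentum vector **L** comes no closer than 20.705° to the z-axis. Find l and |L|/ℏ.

cos²θ_min = l/(l+1) = 0.8750.
Solving: l = 7.
Then |L| = ℏ√(7·8) = 2√14 ℏ.

l = 7, |L| = 2√14 ℏ ≈ 7.483ℏ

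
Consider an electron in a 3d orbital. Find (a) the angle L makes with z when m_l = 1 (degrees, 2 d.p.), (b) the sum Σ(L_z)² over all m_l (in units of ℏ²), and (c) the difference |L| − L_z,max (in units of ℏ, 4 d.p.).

The 3d subshell has l = 2.
For m_l = 1: cos θ = 1/√6, θ ≈ 65.91°.
Σ m_l² = 10, so Σ(L_z)² = 10 ℏ².
|L| − L_z,max = (√6 − 2)ℏ ≈ 0.4495ℏ.

θ(m_l=1) ≈ 65.91°; Σ(L_z)² = 10 ℏ²; |L|−L_z,max ≈ 0.4495ℏ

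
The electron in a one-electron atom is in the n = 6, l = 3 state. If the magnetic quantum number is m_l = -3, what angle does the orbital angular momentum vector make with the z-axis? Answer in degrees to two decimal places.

θ ≈ 150.00°

|L| = ℏ√(l(l+1)) = 2√3 ℏ.
L_z = m_l ℏ = −3ℏ.
cos θ = L_z/|L| = -3/√12, so θ ≈ 150.00°.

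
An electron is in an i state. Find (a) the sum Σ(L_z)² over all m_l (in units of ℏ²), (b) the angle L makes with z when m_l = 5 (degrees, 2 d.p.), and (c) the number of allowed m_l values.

An i state has l = 6.
Σ m_l² = 182, so Σ(L_z)² = 182 ℏ².
For m_l = 5: cos θ = 5/√42, θ ≈ 39.51°.
There are 2l+1 = 13 values of m_l.

Σ(L_z)² = 182 ℏ²; θ(m_l=5) ≈ 39.51°; 13 values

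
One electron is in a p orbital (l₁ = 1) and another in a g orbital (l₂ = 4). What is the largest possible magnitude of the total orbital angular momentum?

|L_tot|_max = √30 ℏ ≈ 5.477ℏ

L runs from |1 − 4| = 3 to 1 + 4 = 5.
Allowed values: L = 3, 4, 5.
The largest magnitude corresponds to L = 5: |L_tot| = ℏ√(5·6) = √30 ℏ.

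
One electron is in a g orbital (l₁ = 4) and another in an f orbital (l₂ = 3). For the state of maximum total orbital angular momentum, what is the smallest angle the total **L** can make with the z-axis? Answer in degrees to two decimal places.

Angular momentum addition gives L = |l₁ − l₂|, …, l₁ + l₂.
Allowed values: L = 1, 2, 3, 4, 5, 6, 7.
The maximum is L = 7, with |L_tot| = ℏ√(7·8) = 2√14 ℏ.
The minimum angle with z is arccos(7/√56) ≈ 20.70°.

θ_min ≈ 20.70°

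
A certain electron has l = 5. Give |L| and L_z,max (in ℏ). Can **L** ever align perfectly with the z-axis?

|L| = √30 ℏ ≈ 5.4772ℏ, while L_z,max = lℏ = 5ℏ.
Since |L| > L_z,max, the vector can never point exactly along z; the closest it comes is θ_min = arccos(5/√30) ≈ 24.1°.

No: L_z,max = 5ℏ < |L| = √30 ℏ ≈ 5.477ℏ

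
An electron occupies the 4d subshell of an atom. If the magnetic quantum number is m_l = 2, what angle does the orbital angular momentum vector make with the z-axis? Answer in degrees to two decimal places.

θ ≈ 35.26°

The 4d subshell has l = 2.
|L| = ℏ√(l(l+1)) = √6 ℏ.
L_z = m_l ℏ = 2ℏ.
cos θ = L_z/|L| = 2/√6, so θ ≈ 35.26°.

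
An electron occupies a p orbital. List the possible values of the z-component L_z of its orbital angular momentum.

For a p orbital, l = 1.
L_z = m_l ℏ with m_l ranging from −l to +l in integer steps.
For l = 1: m_l ∈ {-1, 0, 1}.

L_z ∈ {−ℏ, 0, ℏ}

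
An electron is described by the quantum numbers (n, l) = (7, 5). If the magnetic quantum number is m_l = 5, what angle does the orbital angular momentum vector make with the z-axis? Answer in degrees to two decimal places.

|L| = ℏ√(l(l+1)) = √30 ℏ.
L_z = m_l ℏ = 5ℏ.
cos θ = L_z/|L| = 5/√30, so θ ≈ 24.09°.

θ ≈ 24.09°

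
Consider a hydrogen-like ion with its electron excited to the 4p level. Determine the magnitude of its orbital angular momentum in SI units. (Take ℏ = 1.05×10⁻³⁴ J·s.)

|L| = 1.48×10⁻³⁴ J·s

The 4p level has l = 1.
|L| = ℏ√(l(l+1)) = ℏ√(1·2) = √2 ℏ
Numerically, |L| = 1.414 × (1.05×10⁻³⁴ J·s) = 1.48×10⁻³⁴ J·s.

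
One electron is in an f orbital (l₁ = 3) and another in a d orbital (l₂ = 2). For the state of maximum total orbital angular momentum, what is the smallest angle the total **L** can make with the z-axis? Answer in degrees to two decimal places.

L runs from |3 − 2| = 1 to 3 + 2 = 5.
So L can be 1, 2, 3, 4, 5.
The maximum is L = 5, with |L_tot| = ℏ√(5·6) = √30 ℏ.
The minimum angle with z is arccos(5/√30) ≈ 24.09°.

θ_min ≈ 24.09°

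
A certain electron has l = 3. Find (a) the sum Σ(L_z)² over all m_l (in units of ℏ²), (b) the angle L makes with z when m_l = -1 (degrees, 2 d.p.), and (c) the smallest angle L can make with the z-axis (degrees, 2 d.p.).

Σ(L_z)² = 28 ℏ²; θ(m_l=-1) ≈ 106.78°; θ_min ≈ 30.00°

Σ m_l² = 28, so Σ(L_z)² = 28 ℏ².
For m_l = -1: cos θ = -1/√12, θ ≈ 106.78°.
cos θ_min = 3/√12, so θ_min ≈ 30.00°.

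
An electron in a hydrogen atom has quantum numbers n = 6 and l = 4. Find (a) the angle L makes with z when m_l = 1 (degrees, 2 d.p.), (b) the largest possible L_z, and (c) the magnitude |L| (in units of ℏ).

θ(m_l=1) ≈ 77.08°; L_z,max = 4ℏ; |L| = 2√5 ℏ ≈ 4.472ℏ

For m_l = 1: cos θ = 1/√20, θ ≈ 77.08°.
L_z,max = lℏ = 4ℏ.
|L| = ℏ√(4·5) = 2√5 ℏ ≈ 4.472ℏ.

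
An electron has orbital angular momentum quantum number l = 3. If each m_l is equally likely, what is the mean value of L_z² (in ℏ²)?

⟨L_z²⟩ = 4 ℏ²

m_l ∈ {-3, -2, -1, 0, 1, 2, 3}.
Average of L_z² over 7 states: 28/7 ℏ² = 4 ℏ².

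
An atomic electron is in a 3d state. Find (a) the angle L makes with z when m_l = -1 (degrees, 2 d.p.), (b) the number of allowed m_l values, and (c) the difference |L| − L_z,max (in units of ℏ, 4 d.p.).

θ(m_l=-1) ≈ 114.09°; 5 values; |L|−L_z,max ≈ 0.4495ℏ

The 3d subshell has l = 2.
For m_l = -1: cos θ = -1/√6, θ ≈ 114.09°.
There are 2l+1 = 5 values of m_l.
|L| − L_z,max = (√6 − 2)ℏ ≈ 0.4495ℏ.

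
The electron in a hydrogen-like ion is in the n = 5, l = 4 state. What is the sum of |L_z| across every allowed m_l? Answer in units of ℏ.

Σ|L_z| = 20 ℏ

m_l runs from −4 to 4, i.e. {-4, -3, -2, -1, 0, 1, 2, 3, 4}.
Σ|m_l| = 2(1+2+…+4) = 20.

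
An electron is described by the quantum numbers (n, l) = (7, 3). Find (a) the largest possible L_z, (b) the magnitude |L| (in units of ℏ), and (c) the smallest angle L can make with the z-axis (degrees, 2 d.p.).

L_z,max = 3ℏ; |L| = 2√3 ℏ ≈ 3.464ℏ; θ_min ≈ 30.00°

L_z,max = lℏ = 3ℏ.
|L| = ℏ√(3·4) = 2√3 ℏ ≈ 3.464ℏ.
cos θ_min = 3/√12, so θ_min ≈ 30.00°.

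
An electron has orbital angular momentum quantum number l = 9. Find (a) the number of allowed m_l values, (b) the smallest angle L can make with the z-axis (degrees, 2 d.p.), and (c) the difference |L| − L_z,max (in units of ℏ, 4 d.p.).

19 values; θ_min ≈ 18.43°; |L|−L_z,max ≈ 0.4868ℏ

There are 2l+1 = 19 values of m_l.
cos θ_min = 9/√90, so θ_min ≈ 18.43°.
|L| − L_z,max = (3√10 − 9)ℏ ≈ 0.4868ℏ.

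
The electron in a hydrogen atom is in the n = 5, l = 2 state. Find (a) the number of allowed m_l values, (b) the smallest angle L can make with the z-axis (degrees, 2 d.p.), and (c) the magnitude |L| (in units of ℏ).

There are 2l+1 = 5 values of m_l.
cos θ_min = 2/√6, so θ_min ≈ 35.26°.
|L| = ℏ√(2·3) = √6 ℏ ≈ 2.449ℏ.

5 values; θ_min ≈ 35.26°; |L| = √6 ℏ ≈ 2.449ℏ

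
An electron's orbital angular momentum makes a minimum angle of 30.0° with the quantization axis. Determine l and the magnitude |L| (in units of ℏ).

cos²θ_min = l/(l+1) = 0.7500.
Thus l = 0.7500/(1 − 0.7500) ≈ 3.
Then |L| = ℏ√(3·4) = 2√3 ℏ.

l = 3, |L| = 2√3 ℏ ≈ 3.464ℏ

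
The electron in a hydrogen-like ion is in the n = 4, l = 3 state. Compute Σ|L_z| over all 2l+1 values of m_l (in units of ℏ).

m_l runs from −3 to 3, i.e. {-3, -2, -1, 0, 1, 2, 3}.
Σ|m_l| = l(l+1) = 12.

Σ|L_z| = 12 ℏ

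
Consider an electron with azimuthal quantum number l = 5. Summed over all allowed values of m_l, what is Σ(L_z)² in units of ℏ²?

Σ(L_z)² = 110 ℏ²

m_l runs from −5 to 5, i.e. {-5, -4, -3, -2, -1, 0, 1, 2, 3, 4, 5}.
Summing m² from −5 to 5: Σ m_l² = 110.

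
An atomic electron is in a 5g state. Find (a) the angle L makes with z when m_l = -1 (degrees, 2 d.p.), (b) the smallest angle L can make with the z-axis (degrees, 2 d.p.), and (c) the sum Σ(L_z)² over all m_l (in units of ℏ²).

The 5g subshell has l = 4.
For m_l = -1: cos θ = -1/√20, θ ≈ 102.92°.
cos θ_min = 4/√20, so θ_min ≈ 26.57°.
Σ m_l² = 60, so Σ(L_z)² = 60 ℏ².

θ(m_l=-1) ≈ 102.92°; θ_min ≈ 26.57°; Σ(L_z)² = 60 ℏ²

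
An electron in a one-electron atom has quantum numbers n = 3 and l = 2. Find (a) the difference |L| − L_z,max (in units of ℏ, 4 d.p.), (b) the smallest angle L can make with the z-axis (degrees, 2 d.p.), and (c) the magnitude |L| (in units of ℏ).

|L|−L_z,max ≈ 0.4495ℏ; θ_min ≈ 35.26°; |L| = √6 ℏ ≈ 2.449ℏ

|L| − L_z,max = (√6 − 2)ℏ ≈ 0.4495ℏ.
cos θ_min = 2/√6, so θ_min ≈ 35.26°.
|L| = ℏ√(2·3) = √6 ℏ ≈ 2.449ℏ.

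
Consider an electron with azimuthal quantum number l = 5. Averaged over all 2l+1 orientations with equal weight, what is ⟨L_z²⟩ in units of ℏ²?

⟨L_z²⟩ = 10 ℏ²

m_l ∈ {-5, -4, -3, -2, -1, 0, 1, 2, 3, 4, 5}.
⟨L_z²⟩ = ℏ²·(Σ m_l²)/(2l+1) = ℏ²·110/11 = 10ℏ².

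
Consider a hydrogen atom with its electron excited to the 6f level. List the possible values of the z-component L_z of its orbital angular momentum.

The 6f level has l = 3.
L_z = m_l ℏ with m_l ranging from −l to +l in integer steps.
For l = 3: m_l ∈ {-3, -2, -1, 0, 1, 2, 3}.

L_z ∈ {−3ℏ, −2ℏ, −ℏ, 0, ℏ, 2ℏ, 3ℏ}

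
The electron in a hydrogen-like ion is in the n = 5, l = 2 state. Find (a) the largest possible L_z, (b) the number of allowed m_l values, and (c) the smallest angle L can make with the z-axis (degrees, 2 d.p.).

L_z,max = 2ℏ; 5 values; θ_min ≈ 35.26°

L_z,max = lℏ = 2ℏ.
There are 2l+1 = 5 values of m_l.
cos θ_min = 2/√6, so θ_min ≈ 35.26°.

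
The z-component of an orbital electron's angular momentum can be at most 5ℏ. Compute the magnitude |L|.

|L| = √30 ℏ ≈ 5.477ℏ

Since max m_l = l, l = 5.
Then |L| = ℏ√(5·6) = √30 ℏ.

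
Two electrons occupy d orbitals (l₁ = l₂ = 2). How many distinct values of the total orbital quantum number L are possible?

By the triangle rule, |l₁ − l₂| ≤ L ≤ l₁ + l₂.
Allowed values: L = 0, 1, 2, 3, 4.
That is 5 values.

5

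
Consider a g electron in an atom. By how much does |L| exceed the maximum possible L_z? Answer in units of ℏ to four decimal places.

|L| − L_z,max ≈ 0.4721ℏ

For a g orbital, l = 4.
|L| = 2√5 ℏ ≈ 4.4721ℏ, while L_z,max = lℏ = 4ℏ.
The difference is (2√5 − 4)ℏ ≈ 0.4721ℏ.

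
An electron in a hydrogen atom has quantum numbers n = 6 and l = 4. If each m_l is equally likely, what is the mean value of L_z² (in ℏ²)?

The allowed m_l values are -4, -3, -2, -1, 0, 1, 2, 3, 4.
⟨L_z²⟩ = ℏ²·l(l+1)/3 = 6.667ℏ².

⟨L_z²⟩ = 6.667 ℏ²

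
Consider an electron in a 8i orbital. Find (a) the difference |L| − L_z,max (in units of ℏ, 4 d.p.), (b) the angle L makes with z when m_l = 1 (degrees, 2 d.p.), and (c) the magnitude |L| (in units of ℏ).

For 8i, l = 6.
|L| − L_z,max = (√42 − 6)ℏ ≈ 0.4807ℏ.
For m_l = 1: cos θ = 1/√42, θ ≈ 81.12°.
|L| = ℏ√(6·7) = √42 ℏ ≈ 6.481ℏ.

|L|−L_z,max ≈ 0.4807ℏ; θ(m_l=1) ≈ 81.12°; |L| = √42 ℏ ≈ 6.481ℏ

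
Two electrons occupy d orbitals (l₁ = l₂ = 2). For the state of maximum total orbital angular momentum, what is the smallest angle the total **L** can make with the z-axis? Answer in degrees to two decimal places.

L runs from |2 − 2| = 0 to 2 + 2 = 4.
So L can be 0, 1, 2, 3, 4.
The maximum is L = 4, with |L_tot| = ℏ√(4·5) = 2√5 ℏ.
The minimum angle with z is arccos(4/√20) ≈ 26.57°.

θ_min ≈ 26.57°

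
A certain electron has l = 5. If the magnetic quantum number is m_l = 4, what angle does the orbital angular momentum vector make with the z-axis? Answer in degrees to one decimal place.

|L| = ℏ√(l(l+1)) = √30 ℏ.
L_z = m_l ℏ = 4ℏ.
cos θ = L_z/|L| = 4/√30, so θ ≈ 43.1°.

θ ≈ 43.1°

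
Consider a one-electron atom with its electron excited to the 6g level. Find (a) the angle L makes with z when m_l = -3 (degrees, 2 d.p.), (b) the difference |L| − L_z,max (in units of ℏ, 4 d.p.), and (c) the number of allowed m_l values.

The 6g level has l = 4.
For m_l = -3: cos θ = -3/√20, θ ≈ 132.13°.
|L| − L_z,max = (2√5 − 4)ℏ ≈ 0.4721ℏ.
There are 2l+1 = 9 values of m_l.

θ(m_l=-3) ≈ 132.13°; |L|−L_z,max ≈ 0.4721ℏ; 9 values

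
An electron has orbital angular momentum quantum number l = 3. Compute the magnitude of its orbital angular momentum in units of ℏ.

|L| = ℏ√(l(l+1)) = ℏ√(3·4) = 2√3 ℏ

|L| = 2√3 ℏ ≈ 3.464ℏ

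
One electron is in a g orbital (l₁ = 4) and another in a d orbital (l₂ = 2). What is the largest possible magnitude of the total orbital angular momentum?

Angular momentum addition gives L = |l₁ − l₂|, …, l₁ + l₂.
Allowed values: L = 2, 3, 4, 5, 6.
The largest magnitude corresponds to L = 6: |L_tot| = ℏ√(6·7) = √42 ℏ.

|L_tot|_max = √42 ℏ ≈ 6.481ℏ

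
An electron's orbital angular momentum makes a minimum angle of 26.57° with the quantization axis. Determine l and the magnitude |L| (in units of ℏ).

cos θ_min = l/√(l(l+1)) = √(l/(l+1)), so l/(l+1) = cos²(26.57°) = 0.7999.
Solving: l = 4.
Then |L| = ℏ√(4·5) = 2√5 ℏ.

l = 4, |L| = 2√5 ℏ ≈ 4.472ℏ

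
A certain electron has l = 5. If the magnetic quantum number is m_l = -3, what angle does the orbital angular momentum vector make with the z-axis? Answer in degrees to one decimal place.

θ ≈ 123.2°

|L| = √(l(l+1)) ℏ = √30 ℏ.
L_z = m_l ℏ = −3ℏ.
cos θ = L_z/|L| = -3/√30, so θ ≈ 123.2°.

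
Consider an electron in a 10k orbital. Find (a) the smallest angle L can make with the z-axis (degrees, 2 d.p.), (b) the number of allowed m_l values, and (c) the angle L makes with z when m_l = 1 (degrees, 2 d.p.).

θ_min ≈ 20.70°; 15 values; θ(m_l=1) ≈ 82.32°

The 10k subshell has l = 7.
cos θ_min = 7/√56, so θ_min ≈ 20.70°.
There are 2l+1 = 15 values of m_l.
For m_l = 1: cos θ = 1/√56, θ ≈ 82.32°.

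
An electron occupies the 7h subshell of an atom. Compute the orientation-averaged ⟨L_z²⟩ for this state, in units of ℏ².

For 7h, l = 5.
m_l runs from −5 to 5, i.e. {-5, -4, -3, -2, -1, 0, 1, 2, 3, 4, 5}.
⟨L_z²⟩ = ℏ²·l(l+1)/3 = 10ℏ².

⟨L_z²⟩ = 10 ℏ²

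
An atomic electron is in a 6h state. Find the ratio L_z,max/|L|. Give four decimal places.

L_z,max/|L| = 0.9129

6h means n = 6, l = 5.
|L| = √30 ℏ ≈ 5.4772ℏ, while L_z,max = lℏ = 5ℏ.
L_z,max/|L| = 5/√30 = 0.9129.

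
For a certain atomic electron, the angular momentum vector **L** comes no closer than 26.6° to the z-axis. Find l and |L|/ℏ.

l = 4, |L| = 2√5 ℏ ≈ 4.472ℏ

At minimum angle, m_l = l, so cos θ = l/√(l(l+1)); cos²θ = l/(l+1) = 0.7995.
Solving: l = 4.
Then |L| = ℏ√(4·5) = 2√5 ℏ.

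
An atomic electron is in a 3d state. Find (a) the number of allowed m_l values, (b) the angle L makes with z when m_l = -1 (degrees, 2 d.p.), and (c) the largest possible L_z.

5 values; θ(m_l=-1) ≈ 114.09°; L_z,max = 2ℏ

The 3d subshell has l = 2.
There are 2l+1 = 5 values of m_l.
For m_l = -1: cos θ = -1/√6, θ ≈ 114.09°.
L_z,max = lℏ = 2ℏ.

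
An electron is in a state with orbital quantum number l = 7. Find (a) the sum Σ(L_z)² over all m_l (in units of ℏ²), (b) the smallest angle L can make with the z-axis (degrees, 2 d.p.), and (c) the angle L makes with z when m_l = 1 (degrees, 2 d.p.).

Σ(L_z)² = 280 ℏ²; θ_min ≈ 20.70°; θ(m_l=1) ≈ 82.32°

Σ m_l² = 280, so Σ(L_z)² = 280 ℏ².
cos θ_min = 7/√56, so θ_min ≈ 20.70°.
For m_l = 1: cos θ = 1/√56, θ ≈ 82.32°.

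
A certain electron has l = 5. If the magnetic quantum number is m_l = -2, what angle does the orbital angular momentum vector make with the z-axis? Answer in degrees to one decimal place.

|L| = √(l(l+1)) ℏ = √30 ℏ.
L_z = m_l ℏ = −2ℏ.
cos θ = L_z/|L| = -2/√30, so θ ≈ 111.4°.

θ ≈ 111.4°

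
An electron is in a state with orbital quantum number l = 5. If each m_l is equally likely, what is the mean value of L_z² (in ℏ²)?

⟨L_z²⟩ = 10 ℏ²

The allowed m_l values are -5, -4, -3, -2, -1, 0, 1, 2, 3, 4, 5.
Average of L_z² over 11 states: 110/11 ℏ² = 10 ℏ².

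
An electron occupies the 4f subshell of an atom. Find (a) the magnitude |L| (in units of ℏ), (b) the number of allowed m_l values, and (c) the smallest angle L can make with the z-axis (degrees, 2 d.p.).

The 4f subshell has l = 3.
|L| = ℏ√(3·4) = 2√3 ℏ ≈ 3.464ℏ.
There are 2l+1 = 7 values of m_l.
cos θ_min = 3/√12, so θ_min ≈ 30.00°.

|L| = 2√3 ℏ ≈ 3.464ℏ; 7 values; θ_min ≈ 30.00°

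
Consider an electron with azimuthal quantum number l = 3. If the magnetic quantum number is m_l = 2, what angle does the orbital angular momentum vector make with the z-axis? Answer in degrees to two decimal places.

θ ≈ 54.74°

|L|² = l(l+1)ℏ² = 12ℏ², so |L| = 2√3 ℏ.
L_z = m_l ℏ = 2ℏ.
cos θ = L_z/|L| = 2/√12, so θ ≈ 54.74°.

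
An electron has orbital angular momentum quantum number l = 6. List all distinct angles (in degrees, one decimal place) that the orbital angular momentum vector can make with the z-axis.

θ ∈ {22.2°, 39.5°, 51.9°, 62.4°, 72.0°, 81.1°, 90.0°, 98.9°, 108.0°, 117.6°, 128.1°, 140.5°, 157.8°}

|L| = ℏ√(l(l+1)) = √42 ℏ.
cos θ = m_l/√42 for each m_l ∈ {-6, -5, -4, -3, -2, -1, 0, 1, 2, 3, 4, 5, 6}.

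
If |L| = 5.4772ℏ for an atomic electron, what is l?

l = 5

Since |L|² = l(l+1)ℏ², l(l+1) = 30.
The positive root is l = 5.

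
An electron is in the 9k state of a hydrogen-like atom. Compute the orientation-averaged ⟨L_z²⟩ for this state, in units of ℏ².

⟨L_z²⟩ = 18.67 ℏ²

For 9k, l = 7.
The allowed m_l values are -7, -6, -5, -4, -3, -2, -1, 0, 1, 2, 3, 4, 5, 6, 7.
Average of L_z² over 15 states: 280/15 ℏ² = 18.67 ℏ².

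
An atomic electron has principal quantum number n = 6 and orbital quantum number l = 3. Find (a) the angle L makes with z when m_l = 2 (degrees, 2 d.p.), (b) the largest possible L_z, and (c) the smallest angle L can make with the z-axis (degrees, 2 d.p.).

For m_l = 2: cos θ = 2/√12, θ ≈ 54.74°.
L_z,max = lℏ = 3ℏ.
cos θ_min = 3/√12, so θ_min ≈ 30.00°.

θ(m_l=2) ≈ 54.74°; L_z,max = 3ℏ; θ_min ≈ 30.00°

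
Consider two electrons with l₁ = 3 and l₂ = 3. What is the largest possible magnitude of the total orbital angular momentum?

|L_tot|_max = √42 ℏ ≈ 6.481ℏ

Angular momentum addition gives L = |l₁ − l₂|, …, l₁ + l₂.
L ∈ {0, 1, 2, 3, 4, 5, 6}.
The largest magnitude corresponds to L = 6: |L_tot| = ℏ√(6·7) = √42 ℏ.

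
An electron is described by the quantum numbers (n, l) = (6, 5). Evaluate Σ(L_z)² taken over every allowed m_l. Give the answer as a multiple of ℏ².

Σ(L_z)² = 110 ℏ²

m_l runs from −5 to 5, i.e. {-5, -4, -3, -2, -1, 0, 1, 2, 3, 4, 5}.
Summing m² from −5 to 5: Σ m_l² = 110.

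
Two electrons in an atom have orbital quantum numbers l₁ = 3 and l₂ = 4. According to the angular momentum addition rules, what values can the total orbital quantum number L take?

L = 1, 2, 3, 4, 5, 6, 7

The total orbital quantum number L ranges from |l₁ − l₂| to l₁ + l₂ in integer steps.
Allowed values: L = 1, 2, 3, 4, 5, 6, 7.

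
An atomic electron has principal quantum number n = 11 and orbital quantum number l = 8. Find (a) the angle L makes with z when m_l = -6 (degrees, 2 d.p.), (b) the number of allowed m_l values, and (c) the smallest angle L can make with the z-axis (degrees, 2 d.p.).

For m_l = -6: cos θ = -6/√72, θ ≈ 135.00°.
There are 2l+1 = 17 values of m_l.
cos θ_min = 8/√72, so θ_min ≈ 19.47°.

θ(m_l=-6) ≈ 135.00°; 17 values; θ_min ≈ 19.47°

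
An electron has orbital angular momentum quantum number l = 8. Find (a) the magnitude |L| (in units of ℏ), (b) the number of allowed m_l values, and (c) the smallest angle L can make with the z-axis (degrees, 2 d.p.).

|L| = 6√2 ℏ ≈ 8.485ℏ; 17 values; θ_min ≈ 19.47°

|L| = ℏ√(8·9) = 6√2 ℏ ≈ 8.485ℏ.
There are 2l+1 = 17 values of m_l.
cos θ_min = 8/√72, so θ_min ≈ 19.47°.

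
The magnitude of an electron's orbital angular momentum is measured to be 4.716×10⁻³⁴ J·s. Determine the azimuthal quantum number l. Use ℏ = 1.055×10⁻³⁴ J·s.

Dividing by ℏ: |L|/ℏ ≈ 4.470.
(|L|/ℏ)² = l(l+1) ≈ 19.98 ⇒ l = 4.

l = 4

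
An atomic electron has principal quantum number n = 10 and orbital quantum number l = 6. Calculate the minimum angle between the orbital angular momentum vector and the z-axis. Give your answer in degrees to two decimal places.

θ_min ≈ 22.21°

|L|² = l(l+1)ℏ² = 42ℏ², so |L| = √42 ℏ.
The smallest angle corresponds to the largest L_z, i.e. m_l = l = 6, giving L_z = 6ℏ.
cos θ_min = 6/√42, so θ_min ≈ 22.21°.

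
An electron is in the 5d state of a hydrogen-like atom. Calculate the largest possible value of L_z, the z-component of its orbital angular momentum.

L_z,max = 2ℏ

For 5d, l = 2.
L_z = m_l ℏ with m_l ∈ {−2, …, 2}; the maximum is m_l = 2.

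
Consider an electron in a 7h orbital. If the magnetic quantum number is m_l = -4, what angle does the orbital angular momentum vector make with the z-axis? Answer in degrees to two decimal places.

θ ≈ 136.91°

For 7h, l = 5.
|L| = √(l(l+1)) ℏ = √30 ℏ.
L_z = m_l ℏ = −4ℏ.
cos θ = L_z/|L| = -4/√30, so θ ≈ 136.91°.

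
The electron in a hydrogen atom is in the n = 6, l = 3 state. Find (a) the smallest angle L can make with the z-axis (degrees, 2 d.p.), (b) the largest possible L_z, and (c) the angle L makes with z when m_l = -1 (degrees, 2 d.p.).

θ_min ≈ 30.00°; L_z,max = 3ℏ; θ(m_l=-1) ≈ 106.78°

cos θ_min = 3/√12, so θ_min ≈ 30.00°.
L_z,max = lℏ = 3ℏ.
For m_l = -1: cos θ = -1/√12, θ ≈ 106.78°.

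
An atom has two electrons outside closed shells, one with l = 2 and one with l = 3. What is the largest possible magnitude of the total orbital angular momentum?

Angular momentum addition gives L = |l₁ − l₂|, …, l₁ + l₂.
L ∈ {1, 2, 3, 4, 5}.
The largest magnitude corresponds to L = 5: |L_tot| = ℏ√(5·6) = √30 ℏ.

|L_tot|_max = √30 ℏ ≈ 5.477ℏ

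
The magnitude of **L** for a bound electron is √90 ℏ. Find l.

l = 9

Since |L|² = l(l+1)ℏ², l(l+1) = 90.
l² + l − 90 = 0 ⇒ l = 9.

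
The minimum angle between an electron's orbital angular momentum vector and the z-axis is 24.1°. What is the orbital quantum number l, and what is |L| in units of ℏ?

cos²θ_min = l/(l+1) = 0.8333.
Thus l = 0.8333/(1 − 0.8333) ≈ 5.
Then |L| = ℏ√(5·6) = √30 ℏ.

l = 5, |L| = √30 ℏ ≈ 5.477ℏ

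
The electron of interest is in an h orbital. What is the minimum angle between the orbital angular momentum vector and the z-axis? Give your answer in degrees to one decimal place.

The letter h corresponds to l = 5.
|L|² = l(l+1)ℏ² = 30ℏ², so |L| = √30 ℏ.
The smallest angle corresponds to the largest L_z, i.e. m_l = l = 5, giving L_z = 5ℏ.
cos θ_min = 5/√30, so θ_min ≈ 24.1°.

θ_min ≈ 24.1°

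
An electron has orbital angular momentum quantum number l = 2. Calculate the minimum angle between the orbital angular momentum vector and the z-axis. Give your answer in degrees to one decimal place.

θ_min ≈ 35.3°

|L|² = l(l+1)ℏ² = 6ℏ², so |L| = √6 ℏ.
The smallest angle corresponds to the largest L_z, i.e. m_l = l = 2, giving L_z = 2ℏ.
cos θ_min = 2/√6, so θ_min ≈ 35.3°.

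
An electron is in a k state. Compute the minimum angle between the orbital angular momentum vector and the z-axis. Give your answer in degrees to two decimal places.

θ_min ≈ 20.70°

For a k orbital, l = 7.
|L| = ℏ√(l(l+1)) = 2√14 ℏ.
The smallest angle corresponds to the largest L_z, i.e. m_l = l = 7, giving L_z = 7ℏ.
cos θ_min = 7/√56, so θ_min ≈ 20.70°.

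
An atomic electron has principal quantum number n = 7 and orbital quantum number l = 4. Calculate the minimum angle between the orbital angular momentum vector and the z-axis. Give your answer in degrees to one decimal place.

|L|² = l(l+1)ℏ² = 20ℏ², so |L| = 2√5 ℏ.
The smallest angle corresponds to the largest L_z, i.e. m_l = l = 4, giving L_z = 4ℏ.
cos θ_min = 4/√20, so θ_min ≈ 26.6°.

θ_min ≈ 26.6°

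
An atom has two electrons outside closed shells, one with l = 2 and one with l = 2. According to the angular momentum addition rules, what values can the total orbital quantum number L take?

L = 0, 1, 2, 3, 4

By the triangle rule, |l₁ − l₂| ≤ L ≤ l₁ + l₂.
Allowed values: L = 0, 1, 2, 3, 4.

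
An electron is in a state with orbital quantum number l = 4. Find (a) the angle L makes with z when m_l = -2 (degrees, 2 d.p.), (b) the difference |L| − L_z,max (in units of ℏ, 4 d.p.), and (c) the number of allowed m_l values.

θ(m_l=-2) ≈ 116.57°; |L|−L_z,max ≈ 0.4721ℏ; 9 values

For m_l = -2: cos θ = -2/√20, θ ≈ 116.57°.
|L| − L_z,max = (2√5 − 4)ℏ ≈ 0.4721ℏ.
There are 2l+1 = 9 values of m_l.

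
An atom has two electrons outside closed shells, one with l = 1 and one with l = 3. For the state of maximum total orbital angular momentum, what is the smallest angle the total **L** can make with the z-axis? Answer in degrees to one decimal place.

Angular momentum addition gives L = |l₁ − l₂|, …, l₁ + l₂.
L ∈ {2, 3, 4}.
The maximum is L = 4, with |L_tot| = ℏ√(4·5) = 2√5 ℏ.
The minimum angle with z is arccos(4/√20) ≈ 26.6°.

θ_min ≈ 26.6°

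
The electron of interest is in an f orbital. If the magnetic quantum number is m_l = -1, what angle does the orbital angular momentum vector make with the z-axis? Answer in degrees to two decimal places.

θ ≈ 106.78°

An f state has l = 3.
|L| = √(l(l+1)) ℏ = 2√3 ℏ.
L_z = m_l ℏ = −1ℏ.
cos θ = L_z/|L| = -1/√12, so θ ≈ 106.78°.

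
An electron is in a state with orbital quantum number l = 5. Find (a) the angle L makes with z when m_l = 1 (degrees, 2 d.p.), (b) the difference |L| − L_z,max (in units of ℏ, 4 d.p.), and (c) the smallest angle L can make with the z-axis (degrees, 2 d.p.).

θ(m_l=1) ≈ 79.48°; |L|−L_z,max ≈ 0.4772ℏ; θ_min ≈ 24.09°

For m_l = 1: cos θ = 1/√30, θ ≈ 79.48°.
|L| − L_z,max = (√30 − 5)ℏ ≈ 0.4772ℏ.
cos θ_min = 5/√30, so θ_min ≈ 24.09°.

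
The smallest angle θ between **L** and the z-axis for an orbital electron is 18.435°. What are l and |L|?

l = 9, |L| = 3√10 ℏ ≈ 9.487ℏ

cos θ_min = l/√(l(l+1)) = √(l/(l+1)), so l/(l+1) = cos²(18.435°) = 0.9000.
Thus l = 0.9000/(1 − 0.9000) ≈ 9.
Then |L| = ℏ√(9·10) = 3√10 ℏ.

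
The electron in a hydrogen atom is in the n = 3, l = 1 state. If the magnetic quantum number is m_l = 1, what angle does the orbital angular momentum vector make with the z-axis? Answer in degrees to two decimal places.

θ ≈ 45.00°

|L| = √(l(l+1)) ℏ = √2 ℏ.
L_z = m_l ℏ = 1ℏ.
cos θ = L_z/|L| = 1/√2, so θ ≈ 45.00°.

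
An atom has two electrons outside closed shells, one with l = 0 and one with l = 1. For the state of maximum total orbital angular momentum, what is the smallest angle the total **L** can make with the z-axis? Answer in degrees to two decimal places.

θ_min ≈ 45.00°

Angular momentum addition gives L = |l₁ − l₂|, …, l₁ + l₂.
L ∈ {1}.
The maximum is L = 1, with |L_tot| = ℏ√(1·2) = √2 ℏ.
The minimum angle with z is arccos(1/√2) ≈ 45.00°.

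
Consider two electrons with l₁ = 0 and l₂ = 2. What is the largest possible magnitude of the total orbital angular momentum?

By the triangle rule, |l₁ − l₂| ≤ L ≤ l₁ + l₂.
So L can be 2.
The largest magnitude corresponds to L = 2: |L_tot| = ℏ√(2·3) = √6 ℏ.

|L_tot|_max = √6 ℏ ≈ 2.449ℏ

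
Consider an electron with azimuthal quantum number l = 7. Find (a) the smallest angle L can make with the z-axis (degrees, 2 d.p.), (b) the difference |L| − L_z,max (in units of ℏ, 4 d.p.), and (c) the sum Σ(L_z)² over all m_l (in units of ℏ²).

θ_min ≈ 20.70°; |L|−L_z,max ≈ 0.4833ℏ; Σ(L_z)² = 280 ℏ²

cos θ_min = 7/√56, so θ_min ≈ 20.70°.
|L| − L_z,max = (2√14 − 7)ℏ ≈ 0.4833ℏ.
Σ m_l² = 280, so Σ(L_z)² = 280 ℏ².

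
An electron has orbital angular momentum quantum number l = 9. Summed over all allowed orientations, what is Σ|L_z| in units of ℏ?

Σ|L_z| = 90 ℏ

m_l ∈ {-9, -8, -7, -6, -5, -4, -3, -2, -1, 0, 1, 2, 3, 4, 5, 6, 7, 8, 9}.
Σ|m_l| = l(l+1) = 90.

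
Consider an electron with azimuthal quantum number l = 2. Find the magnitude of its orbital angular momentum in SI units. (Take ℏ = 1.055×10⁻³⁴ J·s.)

|L| = 2.584×10⁻³⁴ J·s

|L| = ℏ√(l(l+1)) = ℏ√(2·3) = √6 ℏ
Numerically, |L| = 2.449 × (1.055×10⁻³⁴ J·s) = 2.584×10⁻³⁴ J·s.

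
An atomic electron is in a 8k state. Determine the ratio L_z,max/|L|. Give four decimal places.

L_z,max/|L| = 0.9354

The 8k subshell has l = 7.
|L| = 2√14 ℏ ≈ 7.4833ℏ, while L_z,max = lℏ = 7ℏ.
L_z,max/|L| = 7/√56 = 0.9354.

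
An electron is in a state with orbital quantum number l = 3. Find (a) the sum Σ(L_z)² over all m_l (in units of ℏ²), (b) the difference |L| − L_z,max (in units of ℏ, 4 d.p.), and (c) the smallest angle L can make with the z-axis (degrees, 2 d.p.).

Σ m_l² = 28, so Σ(L_z)² = 28 ℏ².
|L| − L_z,max = (2√3 − 3)ℏ ≈ 0.4641ℏ.
cos θ_min = 3/√12, so θ_min ≈ 30.00°.

Σ(L_z)² = 28 ℏ²; |L|−L_z,max ≈ 0.4641ℏ; θ_min ≈ 30.00°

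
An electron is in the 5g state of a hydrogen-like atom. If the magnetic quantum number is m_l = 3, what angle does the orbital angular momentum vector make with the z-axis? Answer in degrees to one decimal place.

5g means n = 5, l = 4.
|L| = ℏ√(l(l+1)) = 2√5 ℏ.
L_z = m_l ℏ = 3ℏ.
cos θ = L_z/|L| = 3/√20, so θ ≈ 47.9°.

θ ≈ 47.9°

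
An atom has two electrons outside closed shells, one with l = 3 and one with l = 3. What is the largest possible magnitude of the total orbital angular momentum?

The total orbital quantum number L ranges from |l₁ − l₂| to l₁ + l₂ in integer steps.
Allowed values: L = 0, 1, 2, 3, 4, 5, 6.
The largest magnitude corresponds to L = 6: |L_tot| = ℏ√(6·7) = √42 ℏ.

|L_tot|_max = √42 ℏ ≈ 6.481ℏ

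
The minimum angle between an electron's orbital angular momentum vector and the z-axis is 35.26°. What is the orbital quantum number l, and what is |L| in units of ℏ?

l = 2, |L| = √6 ℏ ≈ 2.449ℏ

At minimum angle, m_l = l, so cos θ = l/√(l(l+1)); cos²θ = l/(l+1) = 0.6667.
l = cos²θ/sin²θ ≈ 2.
Then |L| = ℏ√(2·3) = √6 ℏ.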